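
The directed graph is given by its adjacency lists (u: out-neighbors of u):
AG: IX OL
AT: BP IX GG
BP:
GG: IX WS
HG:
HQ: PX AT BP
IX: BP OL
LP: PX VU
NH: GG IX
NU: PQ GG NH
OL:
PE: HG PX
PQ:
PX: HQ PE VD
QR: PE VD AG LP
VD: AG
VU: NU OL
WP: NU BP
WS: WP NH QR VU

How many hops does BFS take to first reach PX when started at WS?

Level 0: WS
Level 1: NH, QR, VU, WP
Level 2: AG, BP, GG, IX, LP, NU, OL, PE, VD
Level 3: HG, PQ, PX
Level 4: HQ
Level 5: AT
PX first appears at level 3.

3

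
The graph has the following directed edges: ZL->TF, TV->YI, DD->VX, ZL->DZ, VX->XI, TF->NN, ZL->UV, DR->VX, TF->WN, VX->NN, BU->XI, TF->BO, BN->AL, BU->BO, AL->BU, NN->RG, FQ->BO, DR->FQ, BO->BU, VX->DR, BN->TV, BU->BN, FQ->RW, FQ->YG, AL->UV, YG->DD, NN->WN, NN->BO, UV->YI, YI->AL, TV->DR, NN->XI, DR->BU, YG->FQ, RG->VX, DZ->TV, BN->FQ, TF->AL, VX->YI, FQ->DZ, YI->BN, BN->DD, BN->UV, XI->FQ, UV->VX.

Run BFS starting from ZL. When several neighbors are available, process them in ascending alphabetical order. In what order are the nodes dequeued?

Visit ZL; enqueue DZ, TF, UV → queue [DZ, TF, UV]
Visit DZ; enqueue TV → queue [TF, UV, TV]
Visit TF; enqueue AL, BO, NN, WN → queue [UV, TV, AL, BO, NN, WN]
Visit UV; enqueue VX, YI → queue [TV, AL, BO, NN, WN, VX, YI]
Visit TV; enqueue DR → queue [AL, BO, NN, WN, VX, YI, DR]
Visit AL; enqueue BU → queue [BO, NN, WN, VX, YI, DR, BU]
Visit BO → queue [NN, WN, VX, YI, DR, BU]
Visit NN; enqueue RG, XI → queue [WN, VX, YI, DR, BU, RG, XI]
Visit WN → queue [VX, YI, DR, BU, RG, XI]
Visit VX → queue [YI, DR, BU, RG, XI]
Visit YI; enqueue BN → queue [DR, BU, RG, XI, BN]
Visit DR; enqueue FQ → queue [BU, RG, XI, BN, FQ]
Visit BU → queue [RG, XI, BN, FQ]
Visit RG → queue [XI, BN, FQ]
Visit XI → queue [BN, FQ]
Visit BN; enqueue DD → queue [FQ, DD]
Visit FQ; enqueue RW, YG → queue [DD, RW, YG]
Visit DD → queue [RW, YG]
Visit RW → queue [YG]
Visit YG → queue []

ZL -> DZ -> TF -> UV -> TV -> AL -> BO -> NN -> WN -> VX -> YI -> DR -> BU -> RG -> XI -> BN -> FQ -> DD -> RW -> YG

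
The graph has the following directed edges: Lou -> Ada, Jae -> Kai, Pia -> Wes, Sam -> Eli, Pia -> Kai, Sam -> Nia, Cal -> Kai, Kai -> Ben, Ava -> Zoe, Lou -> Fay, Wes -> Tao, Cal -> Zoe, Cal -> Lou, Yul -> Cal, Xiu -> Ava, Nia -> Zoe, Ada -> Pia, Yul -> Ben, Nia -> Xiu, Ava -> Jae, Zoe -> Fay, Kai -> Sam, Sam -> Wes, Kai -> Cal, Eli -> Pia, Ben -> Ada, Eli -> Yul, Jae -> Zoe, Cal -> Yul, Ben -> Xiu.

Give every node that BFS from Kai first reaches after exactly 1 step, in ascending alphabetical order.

Ben, Cal, Sam

Level 0: Kai
Level 1: Ben, Cal, Sam
Level 2: Ada, Eli, Lou, Nia, Wes, Xiu, Yul, Zoe
Level 3: Ava, Fay, Pia, Tao
Level 4: Jae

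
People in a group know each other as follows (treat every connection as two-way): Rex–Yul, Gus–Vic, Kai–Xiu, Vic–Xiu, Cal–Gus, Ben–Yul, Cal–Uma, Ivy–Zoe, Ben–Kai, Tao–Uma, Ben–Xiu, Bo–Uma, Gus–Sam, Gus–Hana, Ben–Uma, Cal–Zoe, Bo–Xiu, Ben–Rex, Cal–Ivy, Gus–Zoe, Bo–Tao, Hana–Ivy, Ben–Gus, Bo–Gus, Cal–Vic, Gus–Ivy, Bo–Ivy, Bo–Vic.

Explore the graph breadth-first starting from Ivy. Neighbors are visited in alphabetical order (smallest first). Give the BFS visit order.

Visit Ivy; enqueue Bo, Cal, Gus, Hana, Zoe → queue [Bo, Cal, Gus, Hana, Zoe]
Visit Bo; enqueue Tao, Uma, Vic, Xiu → queue [Cal, Gus, Hana, Zoe, Tao, Uma, Vic, Xiu]
Visit Cal → queue [Gus, Hana, Zoe, Tao, Uma, Vic, Xiu]
Visit Gus; enqueue Ben, Sam → queue [Hana, Zoe, Tao, Uma, Vic, Xiu, Ben, Sam]
Visit Hana → queue [Zoe, Tao, Uma, Vic, Xiu, Ben, Sam]
Visit Zoe → queue [Tao, Uma, Vic, Xiu, Ben, Sam]
Visit Tao → queue [Uma, Vic, Xiu, Ben, Sam]
Visit Uma → queue [Vic, Xiu, Ben, Sam]
Visit Vic → queue [Xiu, Ben, Sam]
Visit Xiu; enqueue Kai → queue [Ben, Sam, Kai]
Visit Ben; enqueue Rex, Yul → queue [Sam, Kai, Rex, Yul]
Visit Sam → queue [Kai, Rex, Yul]
Visit Kai → queue [Rex, Yul]
Visit Rex → queue [Yul]
Visit Yul → queue []

Ivy → Bo → Cal → Gus → Hana → Zoe → Tao → Uma → Vic → Xiu → Ben → Sam → Kai → Rex → Yul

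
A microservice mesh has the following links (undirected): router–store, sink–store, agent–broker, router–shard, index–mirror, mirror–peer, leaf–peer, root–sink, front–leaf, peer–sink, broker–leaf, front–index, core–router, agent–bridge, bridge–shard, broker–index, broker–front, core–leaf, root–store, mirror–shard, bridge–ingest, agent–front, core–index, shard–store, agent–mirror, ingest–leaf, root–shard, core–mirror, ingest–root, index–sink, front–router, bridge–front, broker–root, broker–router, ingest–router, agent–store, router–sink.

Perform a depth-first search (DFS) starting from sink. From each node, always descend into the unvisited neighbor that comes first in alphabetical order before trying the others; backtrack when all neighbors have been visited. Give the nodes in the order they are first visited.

Visit sink
sink → index
index → broker
broker → agent
agent → bridge
bridge → front
front → leaf
leaf → core
core → mirror
mirror → peer
mirror → shard
shard → root
root → ingest
ingest → router
router → store

sink → index → broker → agent → bridge → front → leaf → core → mirror → peer → shard → root → ingest → router → store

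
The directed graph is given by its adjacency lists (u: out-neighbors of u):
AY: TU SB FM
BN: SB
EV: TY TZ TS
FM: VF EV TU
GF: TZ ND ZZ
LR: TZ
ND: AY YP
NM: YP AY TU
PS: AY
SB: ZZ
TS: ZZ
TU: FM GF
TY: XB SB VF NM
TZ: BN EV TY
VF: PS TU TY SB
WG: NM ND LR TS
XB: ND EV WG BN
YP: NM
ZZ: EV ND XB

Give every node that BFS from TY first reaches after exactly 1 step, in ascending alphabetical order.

NM, SB, VF, XB

Level 0: TY
Level 1: NM, SB, VF, XB
Level 2: AY, BN, EV, ND, PS, TU, WG, YP, ZZ
Level 3: FM, GF, LR, TS, TZ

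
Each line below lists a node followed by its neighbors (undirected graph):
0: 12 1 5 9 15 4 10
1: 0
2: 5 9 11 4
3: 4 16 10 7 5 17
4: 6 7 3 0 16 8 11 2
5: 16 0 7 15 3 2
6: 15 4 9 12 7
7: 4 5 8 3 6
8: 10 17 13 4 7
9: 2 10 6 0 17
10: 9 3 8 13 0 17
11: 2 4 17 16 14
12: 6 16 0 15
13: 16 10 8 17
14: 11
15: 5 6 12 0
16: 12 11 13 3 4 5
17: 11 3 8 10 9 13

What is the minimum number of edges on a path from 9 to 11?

Level 0: 9
Level 1: 0, 2, 6, 10, 17
Level 2: 1, 3, 4, 5, 7, 8, 11, 12, 13, 15
Level 3: 14, 16
11 first appears at level 2.

2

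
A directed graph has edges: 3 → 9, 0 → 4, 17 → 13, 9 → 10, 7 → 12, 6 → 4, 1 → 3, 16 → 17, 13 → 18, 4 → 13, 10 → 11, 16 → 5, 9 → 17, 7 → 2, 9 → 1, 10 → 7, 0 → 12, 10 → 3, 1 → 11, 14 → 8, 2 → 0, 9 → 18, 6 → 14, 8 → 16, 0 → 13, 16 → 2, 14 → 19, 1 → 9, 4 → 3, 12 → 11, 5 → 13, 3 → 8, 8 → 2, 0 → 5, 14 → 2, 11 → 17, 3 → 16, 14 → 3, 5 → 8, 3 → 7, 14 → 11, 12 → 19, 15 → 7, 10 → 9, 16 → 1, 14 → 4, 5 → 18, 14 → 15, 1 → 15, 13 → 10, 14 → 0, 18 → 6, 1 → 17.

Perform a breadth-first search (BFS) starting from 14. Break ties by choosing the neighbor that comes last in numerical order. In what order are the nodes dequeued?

14 → 19 → 15 → 11 → 8 → 4 → 3 → 2 → 0 → 7 → 17 → 16 → 13 → 9 → 12 → 5 → 1 → 18 → 10 → 6

Visit 14; enqueue 19, 15, 11, 8, 4, 3, 2, 0 → queue [19, 15, 11, 8, 4, 3, 2, 0]
Visit 19 → queue [15, 11, 8, 4, 3, 2, 0]
Visit 15; enqueue 7 → queue [11, 8, 4, 3, 2, 0, 7]
Visit 11; enqueue 17 → queue [8, 4, 3, 2, 0, 7, 17]
Visit 8; enqueue 16 → queue [4, 3, 2, 0, 7, 17, 16]
Visit 4; enqueue 13 → queue [3, 2, 0, 7, 17, 16, 13]
Visit 3; enqueue 9 → queue [2, 0, 7, 17, 16, 13, 9]
Visit 2 → queue [0, 7, 17, 16, 13, 9]
Visit 0; enqueue 12, 5 → queue [7, 17, 16, 13, 9, 12, 5]
Visit 7 → queue [17, 16, 13, 9, 12, 5]
Visit 17 → queue [16, 13, 9, 12, 5]
Visit 16; enqueue 1 → queue [13, 9, 12, 5, 1]
Visit 13; enqueue 18, 10 → queue [9, 12, 5, 1, 18, 10]
Visit 9 → queue [12, 5, 1, 18, 10]
Visit 12 → queue [5, 1, 18, 10]
Visit 5 → queue [1, 18, 10]
Visit 1 → queue [18, 10]
Visit 18; enqueue 6 → queue [10, 6]
Visit 10 → queue [6]
Visit 6 → queue []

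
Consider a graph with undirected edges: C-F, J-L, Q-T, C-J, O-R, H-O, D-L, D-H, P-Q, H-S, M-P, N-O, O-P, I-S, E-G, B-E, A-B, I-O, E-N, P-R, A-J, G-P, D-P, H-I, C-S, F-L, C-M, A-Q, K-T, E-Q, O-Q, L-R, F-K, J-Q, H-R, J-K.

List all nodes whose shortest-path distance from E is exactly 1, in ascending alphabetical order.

B, G, N, Q

Level 0: E
Level 1: B, G, N, Q
Level 2: A, J, O, P, T
Level 3: C, D, H, I, K, L, M, R
Level 4: F, S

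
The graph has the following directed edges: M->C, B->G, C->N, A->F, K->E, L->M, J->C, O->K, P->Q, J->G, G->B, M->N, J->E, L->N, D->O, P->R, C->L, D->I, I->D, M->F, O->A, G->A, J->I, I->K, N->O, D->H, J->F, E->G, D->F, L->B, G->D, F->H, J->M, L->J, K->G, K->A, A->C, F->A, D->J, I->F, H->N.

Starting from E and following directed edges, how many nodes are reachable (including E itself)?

15

BFS from E visits: E, G, A, B, D, C, F, H, I, J, O, L, N, K, M
Reachable nodes: 15 of 18 total.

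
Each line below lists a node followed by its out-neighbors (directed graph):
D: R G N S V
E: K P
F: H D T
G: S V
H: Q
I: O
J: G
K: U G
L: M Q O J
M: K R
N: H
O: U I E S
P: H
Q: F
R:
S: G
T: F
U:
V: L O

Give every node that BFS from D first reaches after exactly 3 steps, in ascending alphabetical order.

Level 0: D
Level 1: G, N, R, S, V
Level 2: H, L, O
Level 3: E, I, J, M, Q, U
Level 4: F, K, P
Level 5: T

E, I, J, M, Q, U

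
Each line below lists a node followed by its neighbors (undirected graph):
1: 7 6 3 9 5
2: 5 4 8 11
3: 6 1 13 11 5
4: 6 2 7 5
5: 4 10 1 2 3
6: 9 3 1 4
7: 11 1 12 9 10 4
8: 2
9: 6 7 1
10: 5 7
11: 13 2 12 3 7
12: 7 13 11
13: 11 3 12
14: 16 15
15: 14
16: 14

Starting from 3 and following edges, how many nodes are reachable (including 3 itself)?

BFS from 3 visits: 3, 6, 1, 13, 11, 5, 9, 4, 7, 12, 2, 10, 8
Reachable nodes: 13 of 16 total.

13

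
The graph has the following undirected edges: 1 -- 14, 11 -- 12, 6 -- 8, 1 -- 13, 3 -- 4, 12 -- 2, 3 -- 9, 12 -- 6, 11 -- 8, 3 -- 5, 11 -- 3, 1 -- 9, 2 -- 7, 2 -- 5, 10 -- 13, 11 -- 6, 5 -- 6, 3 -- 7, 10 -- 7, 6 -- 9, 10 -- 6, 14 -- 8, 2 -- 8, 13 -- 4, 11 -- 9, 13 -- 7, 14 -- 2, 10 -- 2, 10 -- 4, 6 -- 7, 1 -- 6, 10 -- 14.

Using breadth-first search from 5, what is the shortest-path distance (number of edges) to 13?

Level 0: 5
Level 1: 2, 3, 6
Level 2: 1, 4, 7, 8, 9, 10, 11, 12, 14
Level 3: 13
13 first appears at level 3.

3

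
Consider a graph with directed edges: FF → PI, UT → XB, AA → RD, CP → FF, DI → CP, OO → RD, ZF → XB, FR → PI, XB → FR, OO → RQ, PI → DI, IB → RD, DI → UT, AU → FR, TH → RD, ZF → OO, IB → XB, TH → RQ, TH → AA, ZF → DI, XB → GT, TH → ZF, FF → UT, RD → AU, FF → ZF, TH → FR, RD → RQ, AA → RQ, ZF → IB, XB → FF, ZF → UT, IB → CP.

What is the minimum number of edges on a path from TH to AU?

Level 0: TH
Level 1: AA, FR, RD, RQ, ZF
Level 2: AU, DI, IB, OO, PI, UT, XB
Level 3: CP, FF, GT
AU first appears at level 2.

2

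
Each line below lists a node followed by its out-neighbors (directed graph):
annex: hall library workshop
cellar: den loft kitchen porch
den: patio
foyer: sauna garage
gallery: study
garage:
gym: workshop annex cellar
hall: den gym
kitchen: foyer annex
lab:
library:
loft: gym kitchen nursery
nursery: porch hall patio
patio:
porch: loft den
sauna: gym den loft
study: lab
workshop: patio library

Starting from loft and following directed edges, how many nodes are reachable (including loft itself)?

BFS from loft visits: loft, gym, kitchen, nursery, workshop, annex, cellar, foyer, porch, hall, patio, library, den, sauna, garage
Reachable nodes: 15 of 18 total.

15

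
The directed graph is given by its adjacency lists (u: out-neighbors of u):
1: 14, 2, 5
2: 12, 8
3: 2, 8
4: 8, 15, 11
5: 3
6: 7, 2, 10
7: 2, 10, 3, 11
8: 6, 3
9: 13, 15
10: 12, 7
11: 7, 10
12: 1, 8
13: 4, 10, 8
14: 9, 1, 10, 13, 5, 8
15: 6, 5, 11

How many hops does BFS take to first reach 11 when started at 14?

3

Level 0: 14
Level 1: 1, 5, 8, 9, 10, 13
Level 2: 2, 3, 4, 6, 7, 12, 15
Level 3: 11
11 first appears at level 3.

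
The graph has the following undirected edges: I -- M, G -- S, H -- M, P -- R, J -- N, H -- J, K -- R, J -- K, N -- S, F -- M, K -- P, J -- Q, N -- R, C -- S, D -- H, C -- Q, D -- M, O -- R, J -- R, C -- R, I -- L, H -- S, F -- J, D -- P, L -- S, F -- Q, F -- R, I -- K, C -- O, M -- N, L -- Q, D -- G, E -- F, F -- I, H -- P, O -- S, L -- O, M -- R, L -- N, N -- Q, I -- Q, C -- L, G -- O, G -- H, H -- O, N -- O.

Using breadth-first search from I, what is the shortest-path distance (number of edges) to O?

2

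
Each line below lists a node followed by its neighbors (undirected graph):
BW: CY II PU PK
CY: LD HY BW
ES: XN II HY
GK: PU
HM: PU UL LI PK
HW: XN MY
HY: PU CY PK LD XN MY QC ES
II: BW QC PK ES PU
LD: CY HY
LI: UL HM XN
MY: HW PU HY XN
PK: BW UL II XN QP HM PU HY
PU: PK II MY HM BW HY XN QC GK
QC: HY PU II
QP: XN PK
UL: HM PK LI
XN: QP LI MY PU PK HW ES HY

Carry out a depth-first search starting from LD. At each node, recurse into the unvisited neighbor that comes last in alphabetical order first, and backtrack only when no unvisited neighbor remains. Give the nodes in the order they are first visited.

LD, HY, XN, QP, PK, UL, LI, HM, PU, QC, II, ES, BW, CY, MY, HW, GK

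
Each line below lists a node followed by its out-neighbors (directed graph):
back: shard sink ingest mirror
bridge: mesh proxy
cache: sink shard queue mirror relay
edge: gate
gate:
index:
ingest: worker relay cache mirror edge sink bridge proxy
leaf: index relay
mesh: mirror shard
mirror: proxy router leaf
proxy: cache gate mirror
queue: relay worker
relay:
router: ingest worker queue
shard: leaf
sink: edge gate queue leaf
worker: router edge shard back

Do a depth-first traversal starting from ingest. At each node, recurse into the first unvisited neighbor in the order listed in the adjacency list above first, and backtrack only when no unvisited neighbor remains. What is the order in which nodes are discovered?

Visit ingest
ingest → worker
worker → router
router → queue
queue → relay
worker → edge
edge → gate
worker → shard
shard → leaf
leaf → index
worker → back
back → sink
back → mirror
mirror → proxy
proxy → cache
ingest → bridge
bridge → mesh

ingest → worker → router → queue → relay → edge → gate → shard → leaf → index → back → sink → mirror → proxy → cache → bridge → mesh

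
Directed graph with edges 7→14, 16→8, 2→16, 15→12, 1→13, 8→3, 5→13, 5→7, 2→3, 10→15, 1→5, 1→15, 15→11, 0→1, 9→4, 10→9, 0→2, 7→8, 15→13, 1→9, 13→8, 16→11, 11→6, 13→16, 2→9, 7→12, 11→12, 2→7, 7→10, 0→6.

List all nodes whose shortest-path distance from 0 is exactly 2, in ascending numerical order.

Level 0: 0
Level 1: 1, 2, 6
Level 2: 3, 5, 7, 9, 13, 15, 16
Level 3: 4, 8, 10, 11, 12, 14

3, 5, 7, 9, 13, 15, 16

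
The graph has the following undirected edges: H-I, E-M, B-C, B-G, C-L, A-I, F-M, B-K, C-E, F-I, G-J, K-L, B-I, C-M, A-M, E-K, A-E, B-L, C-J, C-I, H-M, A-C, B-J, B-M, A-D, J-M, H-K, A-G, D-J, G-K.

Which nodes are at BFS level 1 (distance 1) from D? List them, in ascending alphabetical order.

Level 0: D
Level 1: A, J
Level 2: B, C, E, G, I, M
Level 3: F, H, K, L

A, J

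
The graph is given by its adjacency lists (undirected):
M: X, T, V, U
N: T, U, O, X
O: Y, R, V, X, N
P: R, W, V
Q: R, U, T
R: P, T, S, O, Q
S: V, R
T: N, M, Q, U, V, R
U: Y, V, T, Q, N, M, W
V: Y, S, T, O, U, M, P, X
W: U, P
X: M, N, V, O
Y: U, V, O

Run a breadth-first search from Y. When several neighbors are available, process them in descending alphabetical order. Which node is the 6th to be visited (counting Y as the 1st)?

Visit Y; enqueue V, U, O → queue [V, U, O]
Visit V; enqueue X, T, S, P, M → queue [U, O, X, T, S, P, M]
Visit U; enqueue W, Q, N → queue [O, X, T, S, P, M, W, Q, N]
Visit O; enqueue R → queue [X, T, S, P, M, W, Q, N, R]
Visit X → queue [T, S, P, M, W, Q, N, R]
Visit T → queue [S, P, M, W, Q, N, R]
Visit S → queue [P, M, W, Q, N, R]
Visit P → queue [M, W, Q, N, R]
Visit M → queue [W, Q, N, R]
Visit W → queue [Q, N, R]
Visit Q → queue [N, R]
Visit N → queue [R]
Visit R → queue []

Visit order: Y, V, U, O, X, T, S, P, M, W, Q, N, R

T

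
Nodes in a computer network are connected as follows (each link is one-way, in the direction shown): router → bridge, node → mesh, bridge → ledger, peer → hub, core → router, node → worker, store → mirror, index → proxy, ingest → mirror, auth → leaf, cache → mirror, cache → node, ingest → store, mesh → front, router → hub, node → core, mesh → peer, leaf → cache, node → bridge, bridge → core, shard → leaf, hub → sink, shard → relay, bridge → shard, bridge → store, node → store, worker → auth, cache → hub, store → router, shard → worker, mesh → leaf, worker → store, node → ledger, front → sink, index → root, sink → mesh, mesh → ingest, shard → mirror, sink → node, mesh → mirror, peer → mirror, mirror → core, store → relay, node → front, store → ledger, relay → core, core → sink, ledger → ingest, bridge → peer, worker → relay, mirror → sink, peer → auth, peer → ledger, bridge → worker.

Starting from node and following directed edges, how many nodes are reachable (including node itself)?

BFS from node visits: node, bridge, core, front, ledger, mesh, store, worker, peer, shard, router, sink, ingest, leaf, mirror, relay, auth, hub, cache
Reachable nodes: 19 of 22 total.

19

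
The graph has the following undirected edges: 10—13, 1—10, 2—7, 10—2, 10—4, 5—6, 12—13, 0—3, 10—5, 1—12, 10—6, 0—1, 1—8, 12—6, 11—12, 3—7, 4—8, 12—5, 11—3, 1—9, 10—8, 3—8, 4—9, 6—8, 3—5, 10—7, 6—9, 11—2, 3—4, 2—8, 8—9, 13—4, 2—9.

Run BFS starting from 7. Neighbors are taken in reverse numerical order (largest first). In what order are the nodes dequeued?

7, 10, 3, 2, 13, 8, 6, 5, 4, 1, 11, 0, 9, 12

Visit 7; enqueue 10, 3, 2 → queue [10, 3, 2]
Visit 10; enqueue 13, 8, 6, 5, 4, 1 → queue [3, 2, 13, 8, 6, 5, 4, 1]
Visit 3; enqueue 11, 0 → queue [2, 13, 8, 6, 5, 4, 1, 11, 0]
Visit 2; enqueue 9 → queue [13, 8, 6, 5, 4, 1, 11, 0, 9]
Visit 13; enqueue 12 → queue [8, 6, 5, 4, 1, 11, 0, 9, 12]
Visit 8 → queue [6, 5, 4, 1, 11, 0, 9, 12]
Visit 6 → queue [5, 4, 1, 11, 0, 9, 12]
Visit 5 → queue [4, 1, 11, 0, 9, 12]
Visit 4 → queue [1, 11, 0, 9, 12]
Visit 1 → queue [11, 0, 9, 12]
Visit 11 → queue [0, 9, 12]
Visit 0 → queue [9, 12]
Visit 9 → queue [12]
Visit 12 → queue []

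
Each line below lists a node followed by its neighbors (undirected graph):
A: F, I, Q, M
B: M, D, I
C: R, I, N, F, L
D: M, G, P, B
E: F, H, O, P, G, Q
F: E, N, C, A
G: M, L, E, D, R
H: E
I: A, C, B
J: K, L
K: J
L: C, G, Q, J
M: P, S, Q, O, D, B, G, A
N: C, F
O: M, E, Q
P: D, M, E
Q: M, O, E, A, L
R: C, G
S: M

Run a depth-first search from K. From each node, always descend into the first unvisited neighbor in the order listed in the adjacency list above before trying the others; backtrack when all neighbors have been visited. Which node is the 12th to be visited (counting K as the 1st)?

A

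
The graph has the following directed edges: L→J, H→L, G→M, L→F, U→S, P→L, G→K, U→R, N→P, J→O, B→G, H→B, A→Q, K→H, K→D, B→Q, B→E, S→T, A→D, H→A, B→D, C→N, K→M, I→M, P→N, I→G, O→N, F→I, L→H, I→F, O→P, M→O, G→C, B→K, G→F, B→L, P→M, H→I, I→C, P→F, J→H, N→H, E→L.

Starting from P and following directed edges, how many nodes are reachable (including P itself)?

17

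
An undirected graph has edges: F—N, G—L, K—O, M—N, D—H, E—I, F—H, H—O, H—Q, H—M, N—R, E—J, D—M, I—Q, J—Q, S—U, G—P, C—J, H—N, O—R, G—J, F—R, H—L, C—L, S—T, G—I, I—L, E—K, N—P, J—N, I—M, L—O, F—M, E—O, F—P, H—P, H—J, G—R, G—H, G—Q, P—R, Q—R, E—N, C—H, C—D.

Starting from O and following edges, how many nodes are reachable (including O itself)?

BFS from O visits: O, E, H, K, L, R, I, J, N, C, D, F, G, M, P, Q
Reachable nodes: 16 of 19 total.

16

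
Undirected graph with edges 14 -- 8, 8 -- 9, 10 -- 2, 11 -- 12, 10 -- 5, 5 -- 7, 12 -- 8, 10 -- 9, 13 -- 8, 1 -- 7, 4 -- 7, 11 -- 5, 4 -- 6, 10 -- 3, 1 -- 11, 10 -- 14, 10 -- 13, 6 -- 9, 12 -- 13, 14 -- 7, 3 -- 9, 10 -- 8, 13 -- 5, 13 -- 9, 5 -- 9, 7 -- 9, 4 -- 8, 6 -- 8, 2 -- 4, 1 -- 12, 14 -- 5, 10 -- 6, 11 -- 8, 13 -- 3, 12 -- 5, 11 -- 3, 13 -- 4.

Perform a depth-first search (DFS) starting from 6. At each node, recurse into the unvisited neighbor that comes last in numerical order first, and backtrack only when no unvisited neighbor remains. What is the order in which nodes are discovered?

6, 10, 14, 8, 13, 12, 11, 5, 9, 7, 4, 2, 1, 3

Visit 6
6 → 10
10 → 14
14 → 8
8 → 13
13 → 12
12 → 11
11 → 5
5 → 9
9 → 7
7 → 4
4 → 2
7 → 1
9 → 3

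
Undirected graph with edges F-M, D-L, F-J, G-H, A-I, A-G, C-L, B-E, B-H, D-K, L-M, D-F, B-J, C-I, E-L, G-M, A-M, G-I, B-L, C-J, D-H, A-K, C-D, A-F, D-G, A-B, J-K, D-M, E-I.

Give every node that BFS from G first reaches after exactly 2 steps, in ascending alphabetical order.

B, C, E, F, K, L

Level 0: G
Level 1: A, D, H, I, M
Level 2: B, C, E, F, K, L
Level 3: J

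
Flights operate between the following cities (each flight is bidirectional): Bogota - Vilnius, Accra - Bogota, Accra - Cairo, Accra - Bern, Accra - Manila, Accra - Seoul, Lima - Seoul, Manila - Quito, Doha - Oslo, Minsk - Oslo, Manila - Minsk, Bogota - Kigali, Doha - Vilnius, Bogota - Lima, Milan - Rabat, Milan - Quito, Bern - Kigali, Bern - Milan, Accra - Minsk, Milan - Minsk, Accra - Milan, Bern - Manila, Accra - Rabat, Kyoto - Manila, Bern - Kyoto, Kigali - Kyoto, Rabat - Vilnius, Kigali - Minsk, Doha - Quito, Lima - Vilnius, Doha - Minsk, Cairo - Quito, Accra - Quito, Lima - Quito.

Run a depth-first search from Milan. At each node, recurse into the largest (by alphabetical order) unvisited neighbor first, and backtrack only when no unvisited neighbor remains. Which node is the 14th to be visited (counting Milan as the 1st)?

Visit Milan
Milan → Rabat
Rabat → Vilnius
Vilnius → Lima
Lima → Seoul
Seoul → Accra
Accra → Quito
Quito → Manila
Manila → Minsk
Minsk → Oslo
Oslo → Doha
Minsk → Kigali
Kigali → Kyoto
Kyoto → Bern
Kigali → Bogota
Quito → Cairo

Visit order: Milan, Rabat, Vilnius, Lima, Seoul, Accra, Quito, Manila, Minsk, Oslo, Doha, Kigali, Kyoto, Bern, Bogota, Cairo

Bern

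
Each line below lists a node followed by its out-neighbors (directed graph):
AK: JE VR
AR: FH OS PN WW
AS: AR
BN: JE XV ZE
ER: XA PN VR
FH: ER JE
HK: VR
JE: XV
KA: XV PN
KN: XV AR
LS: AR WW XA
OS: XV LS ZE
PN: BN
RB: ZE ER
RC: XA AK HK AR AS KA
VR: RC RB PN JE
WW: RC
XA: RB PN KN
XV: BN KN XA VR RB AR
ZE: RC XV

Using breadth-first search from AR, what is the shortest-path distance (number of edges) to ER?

2

Level 0: AR
Level 1: FH, OS, PN, WW
Level 2: BN, ER, JE, LS, RC, XV, ZE
Level 3: AK, AS, HK, KA, KN, RB, VR, XA
ER first appears at level 2.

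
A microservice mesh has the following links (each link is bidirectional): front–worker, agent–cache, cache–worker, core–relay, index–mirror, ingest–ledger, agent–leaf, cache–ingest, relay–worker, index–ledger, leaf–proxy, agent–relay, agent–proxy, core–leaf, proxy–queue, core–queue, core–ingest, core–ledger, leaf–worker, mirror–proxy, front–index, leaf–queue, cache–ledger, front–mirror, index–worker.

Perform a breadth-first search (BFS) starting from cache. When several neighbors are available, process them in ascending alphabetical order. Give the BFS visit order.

cache, agent, ingest, ledger, worker, leaf, proxy, relay, core, index, front, queue, mirror

Visit cache; enqueue agent, ingest, ledger, worker → queue [agent, ingest, ledger, worker]
Visit agent; enqueue leaf, proxy, relay → queue [ingest, ledger, worker, leaf, proxy, relay]
Visit ingest; enqueue core → queue [ledger, worker, leaf, proxy, relay, core]
Visit ledger; enqueue index → queue [worker, leaf, proxy, relay, core, index]
Visit worker; enqueue front → queue [leaf, proxy, relay, core, index, front]
Visit leaf; enqueue queue → queue [proxy, relay, core, index, front, queue]
Visit proxy; enqueue mirror → queue [relay, core, index, front, queue, mirror]
Visit relay → queue [core, index, front, queue, mirror]
Visit core → queue [index, front, queue, mirror]
Visit index → queue [front, queue, mirror]
Visit front → queue [queue, mirror]
Visit queue → queue [mirror]
Visit mirror → queue []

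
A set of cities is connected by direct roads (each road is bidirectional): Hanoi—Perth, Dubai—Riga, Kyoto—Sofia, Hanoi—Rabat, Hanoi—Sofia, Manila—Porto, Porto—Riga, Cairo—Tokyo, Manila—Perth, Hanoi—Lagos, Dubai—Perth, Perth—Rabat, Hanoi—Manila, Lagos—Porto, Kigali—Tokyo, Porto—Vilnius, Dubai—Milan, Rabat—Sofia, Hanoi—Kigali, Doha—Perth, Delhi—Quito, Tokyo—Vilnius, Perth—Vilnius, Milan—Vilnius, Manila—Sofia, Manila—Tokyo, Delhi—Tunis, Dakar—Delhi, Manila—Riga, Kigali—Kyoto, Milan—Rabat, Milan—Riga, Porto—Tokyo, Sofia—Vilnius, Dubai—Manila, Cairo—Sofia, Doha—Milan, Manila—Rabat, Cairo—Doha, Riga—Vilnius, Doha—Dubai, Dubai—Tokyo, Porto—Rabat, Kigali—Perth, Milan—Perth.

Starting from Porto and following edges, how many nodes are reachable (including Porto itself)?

BFS from Porto visits: Porto, Vilnius, Tokyo, Riga, Rabat, Manila, Lagos, Sofia, Perth, Milan, Kigali, Dubai, Cairo, Hanoi, Kyoto, Doha
Reachable nodes: 16 of 20 total.

16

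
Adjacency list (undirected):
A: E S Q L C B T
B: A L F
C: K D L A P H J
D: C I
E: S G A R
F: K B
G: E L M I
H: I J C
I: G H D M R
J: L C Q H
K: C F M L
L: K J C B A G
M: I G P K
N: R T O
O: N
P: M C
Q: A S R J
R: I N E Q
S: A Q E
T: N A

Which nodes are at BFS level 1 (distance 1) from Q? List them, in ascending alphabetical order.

Level 0: Q
Level 1: A, J, R, S
Level 2: B, C, E, H, I, L, N, T
Level 3: D, F, G, K, M, O, P

A, J, R, S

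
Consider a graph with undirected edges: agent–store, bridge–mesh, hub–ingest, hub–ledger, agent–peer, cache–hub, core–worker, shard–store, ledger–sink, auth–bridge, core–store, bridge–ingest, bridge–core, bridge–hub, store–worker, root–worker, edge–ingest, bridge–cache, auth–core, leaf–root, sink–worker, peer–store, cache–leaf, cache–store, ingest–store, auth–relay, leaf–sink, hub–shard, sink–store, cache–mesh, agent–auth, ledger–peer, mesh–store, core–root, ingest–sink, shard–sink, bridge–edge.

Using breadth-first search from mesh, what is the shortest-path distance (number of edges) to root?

Level 0: mesh
Level 1: bridge, cache, store
Level 2: agent, auth, core, edge, hub, ingest, leaf, peer, shard, sink, worker
Level 3: ledger, relay, root
root first appears at level 3.

3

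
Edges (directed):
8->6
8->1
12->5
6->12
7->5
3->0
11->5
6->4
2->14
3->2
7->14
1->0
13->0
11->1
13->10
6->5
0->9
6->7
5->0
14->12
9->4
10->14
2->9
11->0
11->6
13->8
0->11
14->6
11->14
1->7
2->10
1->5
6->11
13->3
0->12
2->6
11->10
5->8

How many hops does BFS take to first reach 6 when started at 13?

2

Level 0: 13
Level 1: 0, 3, 8, 10
Level 2: 1, 2, 6, 9, 11, 12, 14
Level 3: 4, 5, 7
6 first appears at level 2.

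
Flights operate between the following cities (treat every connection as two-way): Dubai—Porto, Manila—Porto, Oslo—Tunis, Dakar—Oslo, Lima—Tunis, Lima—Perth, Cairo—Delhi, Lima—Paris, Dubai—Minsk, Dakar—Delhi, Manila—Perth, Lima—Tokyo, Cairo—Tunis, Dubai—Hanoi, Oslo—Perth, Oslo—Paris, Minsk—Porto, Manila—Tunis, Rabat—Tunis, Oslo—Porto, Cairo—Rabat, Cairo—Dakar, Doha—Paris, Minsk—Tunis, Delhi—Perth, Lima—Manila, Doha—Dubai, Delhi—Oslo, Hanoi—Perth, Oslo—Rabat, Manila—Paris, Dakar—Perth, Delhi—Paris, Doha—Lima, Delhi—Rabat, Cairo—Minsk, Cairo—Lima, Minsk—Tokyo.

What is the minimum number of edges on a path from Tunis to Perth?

2

Level 0: Tunis
Level 1: Cairo, Lima, Manila, Minsk, Oslo, Rabat
Level 2: Dakar, Delhi, Doha, Dubai, Paris, Perth, Porto, Tokyo
Level 3: Hanoi
Perth first appears at level 2.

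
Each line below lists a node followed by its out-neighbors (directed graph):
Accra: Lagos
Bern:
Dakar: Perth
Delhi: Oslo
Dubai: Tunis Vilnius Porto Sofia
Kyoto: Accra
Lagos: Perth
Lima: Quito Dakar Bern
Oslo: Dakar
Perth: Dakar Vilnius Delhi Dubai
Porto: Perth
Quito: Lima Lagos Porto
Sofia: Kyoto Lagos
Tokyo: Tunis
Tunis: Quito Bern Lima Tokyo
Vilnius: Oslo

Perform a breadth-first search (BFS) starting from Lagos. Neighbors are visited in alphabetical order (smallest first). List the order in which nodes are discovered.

Visit Lagos; enqueue Perth → queue [Perth]
Visit Perth; enqueue Dakar, Delhi, Dubai, Vilnius → queue [Dakar, Delhi, Dubai, Vilnius]
Visit Dakar → queue [Delhi, Dubai, Vilnius]
Visit Delhi; enqueue Oslo → queue [Dubai, Vilnius, Oslo]
Visit Dubai; enqueue Porto, Sofia, Tunis → queue [Vilnius, Oslo, Porto, Sofia, Tunis]
Visit Vilnius → queue [Oslo, Porto, Sofia, Tunis]
Visit Oslo → queue [Porto, Sofia, Tunis]
Visit Porto → queue [Sofia, Tunis]
Visit Sofia; enqueue Kyoto → queue [Tunis, Kyoto]
Visit Tunis; enqueue Bern, Lima, Quito, Tokyo → queue [Kyoto, Bern, Lima, Quito, Tokyo]
Visit Kyoto; enqueue Accra → queue [Bern, Lima, Quito, Tokyo, Accra]
Visit Bern → queue [Lima, Quito, Tokyo, Accra]
Visit Lima → queue [Quito, Tokyo, Accra]
Visit Quito → queue [Tokyo, Accra]
Visit Tokyo → queue [Accra]
Visit Accra → queue []

Lagos Perth Dakar Delhi Dubai Vilnius Oslo Porto Sofia Tunis Kyoto Bern Lima Quito Tokyo Accra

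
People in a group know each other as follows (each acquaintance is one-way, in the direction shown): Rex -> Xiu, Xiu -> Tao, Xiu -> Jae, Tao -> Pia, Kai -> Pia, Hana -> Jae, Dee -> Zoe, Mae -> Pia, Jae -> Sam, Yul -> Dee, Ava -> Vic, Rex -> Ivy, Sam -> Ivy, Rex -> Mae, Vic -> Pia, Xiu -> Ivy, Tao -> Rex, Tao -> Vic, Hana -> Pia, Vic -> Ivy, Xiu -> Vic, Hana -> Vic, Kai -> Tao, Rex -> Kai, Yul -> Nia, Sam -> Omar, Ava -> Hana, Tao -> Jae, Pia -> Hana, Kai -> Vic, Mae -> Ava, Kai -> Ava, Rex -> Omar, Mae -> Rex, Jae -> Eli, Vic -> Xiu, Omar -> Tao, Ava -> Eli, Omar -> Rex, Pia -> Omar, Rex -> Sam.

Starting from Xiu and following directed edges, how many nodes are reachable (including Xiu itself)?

BFS from Xiu visits: Xiu, Ivy, Jae, Tao, Vic, Eli, Sam, Pia, Rex, Omar, Hana, Kai, Mae, Ava
Reachable nodes: 14 of 18 total.

14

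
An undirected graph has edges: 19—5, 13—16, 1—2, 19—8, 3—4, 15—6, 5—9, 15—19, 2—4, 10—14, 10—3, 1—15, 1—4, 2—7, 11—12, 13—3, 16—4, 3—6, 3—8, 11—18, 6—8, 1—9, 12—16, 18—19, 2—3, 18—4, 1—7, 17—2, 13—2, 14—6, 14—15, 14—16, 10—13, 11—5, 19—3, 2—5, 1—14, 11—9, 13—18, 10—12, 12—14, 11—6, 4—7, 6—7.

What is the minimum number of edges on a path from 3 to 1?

Level 0: 3
Level 1: 2, 4, 6, 8, 10, 13, 19
Level 2: 1, 5, 7, 11, 12, 14, 15, 16, 17, 18
Level 3: 9
1 first appears at level 2.

2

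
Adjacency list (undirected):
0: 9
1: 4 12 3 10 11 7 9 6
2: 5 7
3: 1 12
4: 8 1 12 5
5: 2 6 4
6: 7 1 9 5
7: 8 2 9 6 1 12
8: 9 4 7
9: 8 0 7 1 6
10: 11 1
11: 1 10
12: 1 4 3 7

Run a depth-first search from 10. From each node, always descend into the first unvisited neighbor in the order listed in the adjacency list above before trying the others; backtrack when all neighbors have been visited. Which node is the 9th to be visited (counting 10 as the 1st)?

2

Visit 10
10 → 11
11 → 1
1 → 4
4 → 8
8 → 9
9 → 0
9 → 7
7 → 2
2 → 5
5 → 6
7 → 12
12 → 3

Visit order: 10, 11, 1, 4, 8, 9, 0, 7, 2, 5, 6, 12, 3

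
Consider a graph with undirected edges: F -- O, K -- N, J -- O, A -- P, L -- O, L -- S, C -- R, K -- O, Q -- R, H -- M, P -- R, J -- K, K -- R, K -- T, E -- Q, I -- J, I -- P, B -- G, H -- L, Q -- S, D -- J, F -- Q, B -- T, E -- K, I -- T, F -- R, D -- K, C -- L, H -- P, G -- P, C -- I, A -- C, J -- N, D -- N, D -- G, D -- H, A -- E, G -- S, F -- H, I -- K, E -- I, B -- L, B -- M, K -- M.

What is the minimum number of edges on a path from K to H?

2

Level 0: K
Level 1: D, E, I, J, M, N, O, R, T
Level 2: A, B, C, F, G, H, L, P, Q
Level 3: S
H first appears at level 2.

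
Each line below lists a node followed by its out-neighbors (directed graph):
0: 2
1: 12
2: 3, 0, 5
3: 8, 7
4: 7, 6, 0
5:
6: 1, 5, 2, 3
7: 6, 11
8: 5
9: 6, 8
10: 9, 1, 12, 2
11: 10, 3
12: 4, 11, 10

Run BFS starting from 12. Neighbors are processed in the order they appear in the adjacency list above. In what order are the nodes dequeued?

Visit 12; enqueue 4, 11, 10 → queue [4, 11, 10]
Visit 4; enqueue 7, 6, 0 → queue [11, 10, 7, 6, 0]
Visit 11; enqueue 3 → queue [10, 7, 6, 0, 3]
Visit 10; enqueue 9, 1, 2 → queue [7, 6, 0, 3, 9, 1, 2]
Visit 7 → queue [6, 0, 3, 9, 1, 2]
Visit 6; enqueue 5 → queue [0, 3, 9, 1, 2, 5]
Visit 0 → queue [3, 9, 1, 2, 5]
Visit 3; enqueue 8 → queue [9, 1, 2, 5, 8]
Visit 9 → queue [1, 2, 5, 8]
Visit 1 → queue [2, 5, 8]
Visit 2 → queue [5, 8]
Visit 5 → queue [8]
Visit 8 → queue []

12 -> 4 -> 11 -> 10 -> 7 -> 6 -> 0 -> 3 -> 9 -> 1 -> 2 -> 5 -> 8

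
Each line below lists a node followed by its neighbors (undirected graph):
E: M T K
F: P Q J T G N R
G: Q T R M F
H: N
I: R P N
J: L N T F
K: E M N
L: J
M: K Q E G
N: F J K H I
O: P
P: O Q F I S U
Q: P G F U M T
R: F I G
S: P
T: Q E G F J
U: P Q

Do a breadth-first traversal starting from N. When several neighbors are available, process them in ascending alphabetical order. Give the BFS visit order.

N, F, H, I, J, K, G, P, Q, R, T, L, E, M, O, S, U

Visit N; enqueue F, H, I, J, K → queue [F, H, I, J, K]
Visit F; enqueue G, P, Q, R, T → queue [H, I, J, K, G, P, Q, R, T]
Visit H → queue [I, J, K, G, P, Q, R, T]
Visit I → queue [J, K, G, P, Q, R, T]
Visit J; enqueue L → queue [K, G, P, Q, R, T, L]
Visit K; enqueue E, M → queue [G, P, Q, R, T, L, E, M]
Visit G → queue [P, Q, R, T, L, E, M]
Visit P; enqueue O, S, U → queue [Q, R, T, L, E, M, O, S, U]
Visit Q → queue [R, T, L, E, M, O, S, U]
Visit R → queue [T, L, E, M, O, S, U]
Visit T → queue [L, E, M, O, S, U]
Visit L → queue [E, M, O, S, U]
Visit E → queue [M, O, S, U]
Visit M → queue [O, S, U]
Visit O → queue [S, U]
Visit S → queue [U]
Visit U → queue []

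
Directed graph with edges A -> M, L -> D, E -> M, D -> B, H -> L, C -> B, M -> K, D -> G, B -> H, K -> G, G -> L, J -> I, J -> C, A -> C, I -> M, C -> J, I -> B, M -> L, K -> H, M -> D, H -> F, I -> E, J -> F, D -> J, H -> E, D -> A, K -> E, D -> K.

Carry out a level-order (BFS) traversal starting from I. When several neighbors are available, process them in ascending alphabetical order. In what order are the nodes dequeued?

I → B → E → M → H → D → K → L → F → A → G → J → C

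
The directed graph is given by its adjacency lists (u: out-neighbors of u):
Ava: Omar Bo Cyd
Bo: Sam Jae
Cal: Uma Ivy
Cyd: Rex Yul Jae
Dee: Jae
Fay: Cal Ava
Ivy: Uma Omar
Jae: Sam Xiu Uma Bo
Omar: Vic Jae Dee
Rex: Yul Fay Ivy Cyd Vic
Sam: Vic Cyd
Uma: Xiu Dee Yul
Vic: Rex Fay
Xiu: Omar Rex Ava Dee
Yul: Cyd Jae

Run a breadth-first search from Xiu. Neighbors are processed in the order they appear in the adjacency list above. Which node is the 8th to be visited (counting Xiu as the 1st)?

Visit Xiu; enqueue Omar, Rex, Ava, Dee → queue [Omar, Rex, Ava, Dee]
Visit Omar; enqueue Vic, Jae → queue [Rex, Ava, Dee, Vic, Jae]
Visit Rex; enqueue Yul, Fay, Ivy, Cyd → queue [Ava, Dee, Vic, Jae, Yul, Fay, Ivy, Cyd]
Visit Ava; enqueue Bo → queue [Dee, Vic, Jae, Yul, Fay, Ivy, Cyd, Bo]
Visit Dee → queue [Vic, Jae, Yul, Fay, Ivy, Cyd, Bo]
Visit Vic → queue [Jae, Yul, Fay, Ivy, Cyd, Bo]
Visit Jae; enqueue Sam, Uma → queue [Yul, Fay, Ivy, Cyd, Bo, Sam, Uma]
Visit Yul → queue [Fay, Ivy, Cyd, Bo, Sam, Uma]
Visit Fay; enqueue Cal → queue [Ivy, Cyd, Bo, Sam, Uma, Cal]
Visit Ivy → queue [Cyd, Bo, Sam, Uma, Cal]
Visit Cyd → queue [Bo, Sam, Uma, Cal]
Visit Bo → queue [Sam, Uma, Cal]
Visit Sam → queue [Uma, Cal]
Visit Uma → queue [Cal]
Visit Cal → queue []

Visit order: Xiu, Omar, Rex, Ava, Dee, Vic, Jae, Yul, Fay, Ivy, Cyd, Bo, Sam, Uma, Cal

Yul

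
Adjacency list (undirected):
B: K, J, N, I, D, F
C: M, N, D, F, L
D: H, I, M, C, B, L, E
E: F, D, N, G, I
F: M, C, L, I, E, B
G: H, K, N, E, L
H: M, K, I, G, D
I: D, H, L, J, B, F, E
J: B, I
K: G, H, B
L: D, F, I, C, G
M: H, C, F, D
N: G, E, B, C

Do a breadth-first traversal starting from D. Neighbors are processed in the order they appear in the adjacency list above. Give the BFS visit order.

D -> H -> I -> M -> C -> B -> L -> E -> K -> G -> J -> F -> N

Visit D; enqueue H, I, M, C, B, L, E → queue [H, I, M, C, B, L, E]
Visit H; enqueue K, G → queue [I, M, C, B, L, E, K, G]
Visit I; enqueue J, F → queue [M, C, B, L, E, K, G, J, F]
Visit M → queue [C, B, L, E, K, G, J, F]
Visit C; enqueue N → queue [B, L, E, K, G, J, F, N]
Visit B → queue [L, E, K, G, J, F, N]
Visit L → queue [E, K, G, J, F, N]
Visit E → queue [K, G, J, F, N]
Visit K → queue [G, J, F, N]
Visit G → queue [J, F, N]
Visit J → queue [F, N]
Visit F → queue [N]
Visit N → queue []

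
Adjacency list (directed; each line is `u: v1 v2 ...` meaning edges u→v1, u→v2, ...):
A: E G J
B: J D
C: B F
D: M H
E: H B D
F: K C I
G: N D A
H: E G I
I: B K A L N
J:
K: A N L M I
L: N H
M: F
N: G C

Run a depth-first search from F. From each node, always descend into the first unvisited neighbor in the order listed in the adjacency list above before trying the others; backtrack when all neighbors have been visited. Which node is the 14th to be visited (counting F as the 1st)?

Visit F
F → K
K → A
A → E
E → H
H → G
G → N
N → C
C → B
B → J
B → D
D → M
H → I
I → L

Visit order: F, K, A, E, H, G, N, C, B, J, D, M, I, L

L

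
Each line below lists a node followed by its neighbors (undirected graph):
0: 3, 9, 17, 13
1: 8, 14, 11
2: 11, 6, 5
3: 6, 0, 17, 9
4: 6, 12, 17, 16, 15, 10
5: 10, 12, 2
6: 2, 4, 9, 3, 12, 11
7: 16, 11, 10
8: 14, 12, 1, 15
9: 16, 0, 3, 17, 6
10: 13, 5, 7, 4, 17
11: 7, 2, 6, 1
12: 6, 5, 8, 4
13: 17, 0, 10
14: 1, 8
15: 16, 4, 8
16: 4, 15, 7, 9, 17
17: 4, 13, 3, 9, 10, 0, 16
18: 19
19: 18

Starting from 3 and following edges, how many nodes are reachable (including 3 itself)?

18

BFS from 3 visits: 3, 0, 6, 9, 17, 13, 2, 4, 11, 12, 16, 10, 5, 15, 1, 7, 8, 14
Reachable nodes: 18 of 20 total.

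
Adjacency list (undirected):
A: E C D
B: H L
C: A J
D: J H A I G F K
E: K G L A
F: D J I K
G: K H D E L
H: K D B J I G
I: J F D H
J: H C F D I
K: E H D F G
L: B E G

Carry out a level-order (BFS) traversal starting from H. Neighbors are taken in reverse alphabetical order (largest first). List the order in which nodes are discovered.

Visit H; enqueue K, J, I, G, D, B → queue [K, J, I, G, D, B]
Visit K; enqueue F, E → queue [J, I, G, D, B, F, E]
Visit J; enqueue C → queue [I, G, D, B, F, E, C]
Visit I → queue [G, D, B, F, E, C]
Visit G; enqueue L → queue [D, B, F, E, C, L]
Visit D; enqueue A → queue [B, F, E, C, L, A]
Visit B → queue [F, E, C, L, A]
Visit F → queue [E, C, L, A]
Visit E → queue [C, L, A]
Visit C → queue [L, A]
Visit L → queue [A]
Visit A → queue []

H -> K -> J -> I -> G -> D -> B -> F -> E -> C -> L -> A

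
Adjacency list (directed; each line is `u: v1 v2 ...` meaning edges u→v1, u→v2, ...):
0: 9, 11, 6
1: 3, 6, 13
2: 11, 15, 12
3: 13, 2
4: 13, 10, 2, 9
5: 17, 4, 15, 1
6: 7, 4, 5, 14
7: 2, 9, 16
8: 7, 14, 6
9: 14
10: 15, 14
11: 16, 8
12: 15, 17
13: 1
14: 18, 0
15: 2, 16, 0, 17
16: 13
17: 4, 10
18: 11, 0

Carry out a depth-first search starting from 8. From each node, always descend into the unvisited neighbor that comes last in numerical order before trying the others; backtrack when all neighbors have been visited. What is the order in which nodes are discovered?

Visit 8
8 → 14
14 → 18
18 → 11
11 → 16
16 → 13
13 → 1
1 → 6
6 → 7
7 → 9
7 → 2
2 → 15
15 → 17
17 → 10
17 → 4
15 → 0
2 → 12
6 → 5
1 → 3

8, 14, 18, 11, 16, 13, 1, 6, 7, 9, 2, 15, 17, 10, 4, 0, 12, 5, 3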